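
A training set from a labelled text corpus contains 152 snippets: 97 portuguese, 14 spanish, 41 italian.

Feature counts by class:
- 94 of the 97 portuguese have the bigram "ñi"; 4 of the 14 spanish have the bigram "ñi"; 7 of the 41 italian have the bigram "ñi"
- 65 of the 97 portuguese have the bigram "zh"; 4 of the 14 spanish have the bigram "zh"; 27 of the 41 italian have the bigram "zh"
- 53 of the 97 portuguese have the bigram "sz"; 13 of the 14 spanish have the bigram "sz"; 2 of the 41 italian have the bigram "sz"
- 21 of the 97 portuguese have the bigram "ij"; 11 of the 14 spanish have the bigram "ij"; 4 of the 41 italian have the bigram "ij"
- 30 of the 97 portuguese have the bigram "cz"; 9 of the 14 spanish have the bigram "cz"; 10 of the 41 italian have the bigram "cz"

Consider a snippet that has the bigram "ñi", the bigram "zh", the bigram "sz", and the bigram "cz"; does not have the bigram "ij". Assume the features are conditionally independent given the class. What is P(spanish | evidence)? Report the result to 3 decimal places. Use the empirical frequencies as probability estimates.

portuguese: (97/152) × (94/97) × (65/97) × (53/97) × (76/97) × (30/97) ≈ 0.0548683
spanish: (14/152) × (4/14) × (4/14) × (13/14) × (3/14) × (9/14) ≈ 0.00096177
italian: (41/152) × (7/41) × (27/41) × (2/41) × (37/41) × (10/41) ≈ 0.000325623
P(spanish | x) = 0.00096177 / 0.056155693 ≈ 0.017

0.017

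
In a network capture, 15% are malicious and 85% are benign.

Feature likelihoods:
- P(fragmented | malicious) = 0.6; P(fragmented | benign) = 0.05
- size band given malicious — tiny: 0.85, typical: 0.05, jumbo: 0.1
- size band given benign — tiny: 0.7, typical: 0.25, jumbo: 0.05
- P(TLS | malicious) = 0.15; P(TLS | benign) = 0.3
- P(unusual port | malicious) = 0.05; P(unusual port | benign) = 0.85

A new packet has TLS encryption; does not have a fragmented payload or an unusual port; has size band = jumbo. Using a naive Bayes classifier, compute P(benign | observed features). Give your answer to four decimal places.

malicious: 0.15 × (1−0.6) × 0.1 × 0.15 × (1−0.05) = 0.000855
benign: 0.85 × (1−0.05) × 0.05 × 0.3 × (1−0.85) = 0.001816875
P(benign | x) = 0.001816875 / 0.002671875 ≈ 0.6800

0.6800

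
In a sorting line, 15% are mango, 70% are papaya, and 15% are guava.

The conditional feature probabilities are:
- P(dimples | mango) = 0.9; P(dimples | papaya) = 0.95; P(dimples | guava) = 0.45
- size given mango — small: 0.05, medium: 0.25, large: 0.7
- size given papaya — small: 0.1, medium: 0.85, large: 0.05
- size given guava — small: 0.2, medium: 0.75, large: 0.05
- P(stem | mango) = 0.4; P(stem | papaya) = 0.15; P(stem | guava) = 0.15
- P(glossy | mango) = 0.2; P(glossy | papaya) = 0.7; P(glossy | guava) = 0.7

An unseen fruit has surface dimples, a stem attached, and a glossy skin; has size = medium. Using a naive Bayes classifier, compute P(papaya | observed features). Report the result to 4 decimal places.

0.8810

mango: 0.15 × 0.9 × 0.25 × 0.4 × 0.2 = 0.0027
papaya: 0.7 × 0.95 × 0.85 × 0.15 × 0.7 = 0.05935125
guava: 0.15 × 0.45 × 0.75 × 0.15 × 0.7 = 0.005315625
P(papaya | x) = 0.05935125 / 0.067366875 ≈ 0.8810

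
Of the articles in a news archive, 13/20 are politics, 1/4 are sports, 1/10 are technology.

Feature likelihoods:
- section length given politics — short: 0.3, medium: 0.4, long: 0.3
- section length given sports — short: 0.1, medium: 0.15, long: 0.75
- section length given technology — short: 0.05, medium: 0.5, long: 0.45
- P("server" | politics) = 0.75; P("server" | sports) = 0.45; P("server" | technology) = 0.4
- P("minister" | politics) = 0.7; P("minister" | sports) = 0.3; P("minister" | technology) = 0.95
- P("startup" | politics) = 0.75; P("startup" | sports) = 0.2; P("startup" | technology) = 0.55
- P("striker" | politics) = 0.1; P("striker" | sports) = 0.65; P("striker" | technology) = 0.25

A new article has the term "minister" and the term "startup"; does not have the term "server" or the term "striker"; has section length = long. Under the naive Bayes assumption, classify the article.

politics: 0.65 × 0.3 × (1−0.75) × 0.7 × 0.75 × (1−0.1) = 0.023034375
sports: 0.25 × 0.75 × (1−0.45) × 0.3 × 0.2 × (1−0.65) = 0.002165625
technology: 0.1 × 0.45 × (1−0.4) × 0.95 × 0.55 × (1−0.25) = 0.010580625
Highest score → politics.

politics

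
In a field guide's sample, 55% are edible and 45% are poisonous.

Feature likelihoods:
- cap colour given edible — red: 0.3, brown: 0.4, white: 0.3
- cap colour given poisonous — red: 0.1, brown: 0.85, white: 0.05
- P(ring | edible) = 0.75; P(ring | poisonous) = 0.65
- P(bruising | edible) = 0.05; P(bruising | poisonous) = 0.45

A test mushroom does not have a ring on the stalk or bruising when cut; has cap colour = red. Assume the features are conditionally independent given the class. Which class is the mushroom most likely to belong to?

edible

edible: 0.55 × 0.3 × (1−0.75) × (1−0.05) = 0.0391875
poisonous: 0.45 × 0.1 × (1−0.65) × (1−0.45) = 0.0086625
Highest score → edible.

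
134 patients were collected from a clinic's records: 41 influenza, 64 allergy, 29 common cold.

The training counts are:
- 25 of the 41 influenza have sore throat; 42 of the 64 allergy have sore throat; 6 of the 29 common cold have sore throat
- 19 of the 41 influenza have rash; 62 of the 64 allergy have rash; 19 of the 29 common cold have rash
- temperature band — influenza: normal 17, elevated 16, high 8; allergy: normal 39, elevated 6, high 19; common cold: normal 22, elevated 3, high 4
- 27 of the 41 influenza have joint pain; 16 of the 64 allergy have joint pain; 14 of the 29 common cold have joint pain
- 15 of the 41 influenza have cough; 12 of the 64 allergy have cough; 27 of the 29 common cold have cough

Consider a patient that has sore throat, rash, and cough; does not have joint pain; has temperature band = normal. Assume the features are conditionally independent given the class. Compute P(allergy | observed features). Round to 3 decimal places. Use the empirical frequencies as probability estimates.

influenza: (41/134) × (25/41) × (19/41) × (17/41) × (14/41) × (15/41) ≈ 0.00447839
allergy: (64/134) × (42/64) × (62/64) × (39/64) × (48/64) × (12/64) ≈ 0.0260198
common cold: (29/134) × (6/29) × (19/29) × (22/29) × (15/29) × (27/29) ≈ 0.0107173
P(allergy | x) = 0.0260198 / 0.04121549 ≈ 0.631

0.631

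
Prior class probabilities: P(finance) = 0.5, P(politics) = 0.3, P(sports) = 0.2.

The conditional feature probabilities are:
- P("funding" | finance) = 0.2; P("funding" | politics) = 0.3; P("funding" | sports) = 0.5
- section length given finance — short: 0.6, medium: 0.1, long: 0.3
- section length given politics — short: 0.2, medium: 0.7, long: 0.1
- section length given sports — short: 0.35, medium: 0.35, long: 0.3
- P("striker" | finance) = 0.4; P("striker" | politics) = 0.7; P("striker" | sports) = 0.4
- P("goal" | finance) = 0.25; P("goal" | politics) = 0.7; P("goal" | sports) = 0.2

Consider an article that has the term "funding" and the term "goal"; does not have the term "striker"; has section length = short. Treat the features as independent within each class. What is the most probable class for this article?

finance: 0.5 × 0.2 × 0.6 × (1−0.4) × 0.25 = 0.009
politics: 0.3 × 0.3 × 0.2 × (1−0.7) × 0.7 = 0.00378
sports: 0.2 × 0.5 × 0.35 × (1−0.4) × 0.2 = 0.0042
Highest score → finance.

finance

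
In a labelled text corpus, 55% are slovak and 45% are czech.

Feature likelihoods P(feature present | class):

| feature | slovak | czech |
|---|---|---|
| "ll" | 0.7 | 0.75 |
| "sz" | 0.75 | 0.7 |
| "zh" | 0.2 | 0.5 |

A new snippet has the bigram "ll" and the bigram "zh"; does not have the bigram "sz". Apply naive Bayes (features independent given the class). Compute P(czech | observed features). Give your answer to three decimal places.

0.725

slovak: 0.55 × 0.7 × (1−0.75) × 0.2 = 0.01925
czech: 0.45 × 0.75 × (1−0.7) × 0.5 = 0.050625
P(czech | x) = 0.050625 / 0.069875 ≈ 0.725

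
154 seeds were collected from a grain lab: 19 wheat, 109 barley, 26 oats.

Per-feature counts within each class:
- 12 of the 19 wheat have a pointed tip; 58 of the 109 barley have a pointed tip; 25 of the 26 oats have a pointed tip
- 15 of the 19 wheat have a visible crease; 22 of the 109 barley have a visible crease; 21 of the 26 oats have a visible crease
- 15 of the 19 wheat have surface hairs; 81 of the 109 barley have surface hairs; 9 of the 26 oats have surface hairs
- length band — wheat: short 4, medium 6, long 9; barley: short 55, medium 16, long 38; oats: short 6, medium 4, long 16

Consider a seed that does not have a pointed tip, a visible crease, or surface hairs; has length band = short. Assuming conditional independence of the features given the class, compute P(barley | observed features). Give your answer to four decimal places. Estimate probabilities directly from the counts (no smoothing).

wheat: (19/154) × (7/19) × (4/19) × (4/19) × (4/19) ≈ 0.000424128
barley: (109/154) × (51/109) × (87/109) × (28/109) × (55/109) ≈ 0.0342618
oats: (26/154) × (1/26) × (5/26) × (17/26) × (6/26) ≈ 0.000188421
P(barley | x) = 0.0342618 / 0.034874349 ≈ 0.9824

0.9824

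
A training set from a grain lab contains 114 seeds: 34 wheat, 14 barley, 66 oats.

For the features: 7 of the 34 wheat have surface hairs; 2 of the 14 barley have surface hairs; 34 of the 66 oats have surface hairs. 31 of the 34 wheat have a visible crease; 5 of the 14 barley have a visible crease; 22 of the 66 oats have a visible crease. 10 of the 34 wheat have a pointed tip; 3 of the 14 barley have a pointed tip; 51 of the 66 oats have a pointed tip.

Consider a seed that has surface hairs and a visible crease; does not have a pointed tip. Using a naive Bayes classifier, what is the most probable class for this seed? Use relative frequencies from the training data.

wheat

wheat: (34/114) × (7/34) × (31/34) × (24/34) ≈ 0.0395192
barley: (14/114) × (2/14) × (5/14) × (11/14) ≈ 0.00492302
oats: (66/114) × (34/66) × (22/66) × (15/66) ≈ 0.0225944
Highest score → wheat.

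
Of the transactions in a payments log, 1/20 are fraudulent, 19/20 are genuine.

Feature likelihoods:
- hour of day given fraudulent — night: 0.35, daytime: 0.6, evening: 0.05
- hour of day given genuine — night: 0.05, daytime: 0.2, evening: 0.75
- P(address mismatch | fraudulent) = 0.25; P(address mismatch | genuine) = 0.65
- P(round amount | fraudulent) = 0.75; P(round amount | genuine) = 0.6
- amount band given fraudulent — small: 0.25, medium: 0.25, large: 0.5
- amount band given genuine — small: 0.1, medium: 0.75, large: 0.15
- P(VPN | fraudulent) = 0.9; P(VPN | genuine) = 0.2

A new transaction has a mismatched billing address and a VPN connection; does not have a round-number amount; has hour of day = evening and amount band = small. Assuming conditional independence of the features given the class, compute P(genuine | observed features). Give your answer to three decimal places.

fraudulent: 0.05 × 0.05 × 0.25 × (1−0.75) × 0.25 × 0.9 = 0.00003515625
genuine: 0.95 × 0.75 × 0.65 × (1−0.6) × 0.1 × 0.2 = 0.003705
P(genuine | x) = 0.003705 / 0.00374015625 ≈ 0.991

0.991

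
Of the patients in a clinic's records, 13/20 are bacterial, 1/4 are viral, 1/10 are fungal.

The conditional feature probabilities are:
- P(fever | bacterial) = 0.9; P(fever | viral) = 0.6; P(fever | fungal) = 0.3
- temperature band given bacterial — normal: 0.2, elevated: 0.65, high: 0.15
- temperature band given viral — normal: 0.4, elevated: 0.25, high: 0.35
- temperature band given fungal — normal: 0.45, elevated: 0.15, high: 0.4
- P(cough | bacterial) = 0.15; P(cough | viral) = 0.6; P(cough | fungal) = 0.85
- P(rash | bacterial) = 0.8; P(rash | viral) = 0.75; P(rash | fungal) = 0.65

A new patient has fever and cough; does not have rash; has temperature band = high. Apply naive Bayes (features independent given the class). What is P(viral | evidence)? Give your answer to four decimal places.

bacterial: 0.65 × 0.9 × 0.15 × 0.15 × (1−0.8) = 0.0026325
viral: 0.25 × 0.6 × 0.35 × 0.6 × (1−0.75) = 0.007875
fungal: 0.1 × 0.3 × 0.4 × 0.85 × (1−0.65) = 0.00357
P(viral | x) = 0.007875 / 0.0140775 ≈ 0.5594

0.5594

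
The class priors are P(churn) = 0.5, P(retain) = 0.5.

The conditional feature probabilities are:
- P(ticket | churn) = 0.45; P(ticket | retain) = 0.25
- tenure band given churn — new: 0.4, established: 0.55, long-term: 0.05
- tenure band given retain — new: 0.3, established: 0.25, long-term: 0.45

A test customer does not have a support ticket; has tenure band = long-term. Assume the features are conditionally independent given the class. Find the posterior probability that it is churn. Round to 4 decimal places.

churn: 0.5 × (1−0.45) × 0.05 = 0.01375
retain: 0.5 × (1−0.25) × 0.45 = 0.16875
P(churn | x) = 0.01375 / 0.1825 ≈ 0.0753

0.0753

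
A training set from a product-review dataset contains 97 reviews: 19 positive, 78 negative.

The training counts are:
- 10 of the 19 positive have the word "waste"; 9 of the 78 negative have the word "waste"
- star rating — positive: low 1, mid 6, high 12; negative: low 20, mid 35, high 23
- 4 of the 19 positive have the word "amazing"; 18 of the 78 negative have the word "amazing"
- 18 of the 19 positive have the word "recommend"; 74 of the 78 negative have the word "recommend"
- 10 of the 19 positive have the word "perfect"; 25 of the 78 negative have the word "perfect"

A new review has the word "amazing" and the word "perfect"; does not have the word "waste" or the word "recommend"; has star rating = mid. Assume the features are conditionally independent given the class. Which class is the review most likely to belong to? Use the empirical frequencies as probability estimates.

positive: (19/97) × (9/19) × (6/19) × (4/19) × (1/19) × (10/19) ≈ 0.000170871
negative: (78/97) × (69/78) × (35/78) × (18/78) × (4/78) × (25/78) ≈ 0.00121071
Highest score → negative.

negative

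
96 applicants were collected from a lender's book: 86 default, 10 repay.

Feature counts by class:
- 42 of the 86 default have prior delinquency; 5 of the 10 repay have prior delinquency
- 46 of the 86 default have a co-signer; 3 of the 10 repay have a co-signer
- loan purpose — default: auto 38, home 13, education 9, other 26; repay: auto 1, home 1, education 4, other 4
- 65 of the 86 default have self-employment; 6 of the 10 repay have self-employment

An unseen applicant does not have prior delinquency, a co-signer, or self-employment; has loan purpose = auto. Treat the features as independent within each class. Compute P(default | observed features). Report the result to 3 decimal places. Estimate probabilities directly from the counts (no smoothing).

default: (86/96) × (44/86) × (40/86) × (38/86) × (21/86) ≈ 0.0230011
repay: (10/96) × (5/10) × (7/10) × (1/10) × (4/10) ≈ 0.00145833
P(default | x) = 0.0230011 / 0.02445943 ≈ 0.940

0.940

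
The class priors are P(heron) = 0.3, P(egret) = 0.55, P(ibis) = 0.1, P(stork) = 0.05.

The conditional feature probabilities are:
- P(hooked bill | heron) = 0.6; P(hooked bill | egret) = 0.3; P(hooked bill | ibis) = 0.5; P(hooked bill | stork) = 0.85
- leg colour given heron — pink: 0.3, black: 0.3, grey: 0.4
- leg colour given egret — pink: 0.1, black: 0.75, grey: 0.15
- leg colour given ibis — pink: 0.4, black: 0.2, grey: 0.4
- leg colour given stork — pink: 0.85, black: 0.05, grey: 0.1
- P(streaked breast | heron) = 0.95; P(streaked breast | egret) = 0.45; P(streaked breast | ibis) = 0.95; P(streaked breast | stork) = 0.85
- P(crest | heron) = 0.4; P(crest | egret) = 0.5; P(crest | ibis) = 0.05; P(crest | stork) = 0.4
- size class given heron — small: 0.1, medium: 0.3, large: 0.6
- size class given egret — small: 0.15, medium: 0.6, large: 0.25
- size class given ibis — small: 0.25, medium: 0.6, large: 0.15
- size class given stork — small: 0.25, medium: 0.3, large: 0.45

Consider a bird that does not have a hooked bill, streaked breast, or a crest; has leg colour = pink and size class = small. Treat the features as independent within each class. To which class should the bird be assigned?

egret

heron: 0.3 × (1−0.6) × 0.3 × (1−0.95) × (1−0.4) × 0.1 = 0.000108
egret: 0.55 × (1−0.3) × 0.1 × (1−0.45) × (1−0.5) × 0.15 = 0.001588125
ibis: 0.1 × (1−0.5) × 0.4 × (1−0.95) × (1−0.05) × 0.25 = 0.0002375
stork: 0.05 × (1−0.85) × 0.85 × (1−0.85) × (1−0.4) × 0.25 = 0.0001434375
Highest score → egret.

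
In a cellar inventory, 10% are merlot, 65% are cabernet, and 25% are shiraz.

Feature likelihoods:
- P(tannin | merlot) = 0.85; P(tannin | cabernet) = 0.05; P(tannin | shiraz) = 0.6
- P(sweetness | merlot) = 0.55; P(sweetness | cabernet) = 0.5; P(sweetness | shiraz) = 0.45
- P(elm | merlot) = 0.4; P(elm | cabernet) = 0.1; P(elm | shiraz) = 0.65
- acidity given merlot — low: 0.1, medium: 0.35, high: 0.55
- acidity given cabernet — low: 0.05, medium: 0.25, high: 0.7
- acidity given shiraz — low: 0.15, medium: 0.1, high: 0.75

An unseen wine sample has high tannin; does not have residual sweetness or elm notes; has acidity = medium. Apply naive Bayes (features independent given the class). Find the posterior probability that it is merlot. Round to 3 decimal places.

0.551

merlot: 0.1 × 0.85 × (1−0.55) × (1−0.4) × 0.35 = 0.0080325
cabernet: 0.65 × 0.05 × (1−0.5) × (1−0.1) × 0.25 = 0.00365625
shiraz: 0.25 × 0.6 × (1−0.45) × (1−0.65) × 0.1 = 0.0028875
P(merlot | x) = 0.0080325 / 0.01457625 ≈ 0.551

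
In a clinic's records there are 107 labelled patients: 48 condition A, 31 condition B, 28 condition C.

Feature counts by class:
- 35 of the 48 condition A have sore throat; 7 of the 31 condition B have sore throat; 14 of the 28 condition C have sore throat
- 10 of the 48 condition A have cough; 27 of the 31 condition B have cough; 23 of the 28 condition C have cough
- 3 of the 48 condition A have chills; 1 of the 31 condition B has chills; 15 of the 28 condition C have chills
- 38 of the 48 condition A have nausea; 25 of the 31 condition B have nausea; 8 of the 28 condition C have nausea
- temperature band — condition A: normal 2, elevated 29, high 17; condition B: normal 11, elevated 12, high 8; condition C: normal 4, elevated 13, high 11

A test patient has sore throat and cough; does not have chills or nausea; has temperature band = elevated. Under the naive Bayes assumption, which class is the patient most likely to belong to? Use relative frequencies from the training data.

condition C

condition A: (48/107) × (35/48) × (10/48) × (45/48) × (10/48) × (29/48) ≈ 0.00804137
condition B: (31/107) × (7/31) × (27/31) × (30/31) × (6/31) × (12/31) ≈ 0.00413128
condition C: (28/107) × (14/28) × (23/28) × (13/28) × (20/28) × (13/28) ≈ 0.0165484
Highest score → condition C.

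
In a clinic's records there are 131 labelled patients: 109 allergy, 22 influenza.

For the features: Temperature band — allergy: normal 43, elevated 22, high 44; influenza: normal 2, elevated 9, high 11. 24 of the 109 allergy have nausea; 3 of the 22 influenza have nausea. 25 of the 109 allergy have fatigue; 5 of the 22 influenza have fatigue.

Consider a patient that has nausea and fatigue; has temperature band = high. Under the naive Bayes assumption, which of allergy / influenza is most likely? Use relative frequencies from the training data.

allergy

allergy: (109/131) × (44/109) × (24/109) × (25/109) ≈ 0.0169621
influenza: (22/131) × (11/22) × (3/22) × (5/22) ≈ 0.00260236
Highest score → allergy.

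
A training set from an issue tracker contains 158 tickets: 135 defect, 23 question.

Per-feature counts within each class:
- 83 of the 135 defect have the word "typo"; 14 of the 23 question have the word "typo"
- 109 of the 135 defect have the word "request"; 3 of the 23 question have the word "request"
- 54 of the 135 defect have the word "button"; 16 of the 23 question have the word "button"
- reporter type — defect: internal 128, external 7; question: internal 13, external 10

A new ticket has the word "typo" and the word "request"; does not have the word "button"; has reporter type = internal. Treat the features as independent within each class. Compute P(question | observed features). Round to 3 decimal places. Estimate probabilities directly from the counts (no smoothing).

0.008

defect: (135/158) × (83/135) × (109/135) × (81/135) × (128/135) ≈ 0.241291
question: (23/158) × (14/23) × (3/23) × (7/23) × (13/23) ≈ 0.00198815
P(question | x) = 0.00198815 / 0.24327915 ≈ 0.008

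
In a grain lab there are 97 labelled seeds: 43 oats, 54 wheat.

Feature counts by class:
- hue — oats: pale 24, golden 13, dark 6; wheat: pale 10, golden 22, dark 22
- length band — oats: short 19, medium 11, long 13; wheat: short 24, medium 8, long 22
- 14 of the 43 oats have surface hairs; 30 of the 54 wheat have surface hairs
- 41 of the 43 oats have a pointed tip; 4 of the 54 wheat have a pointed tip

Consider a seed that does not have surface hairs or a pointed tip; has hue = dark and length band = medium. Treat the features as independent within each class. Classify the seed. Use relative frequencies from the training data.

wheat

oats: (43/97) × (6/43) × (11/43) × (29/43) × (2/43) ≈ 0.000496358
wheat: (54/97) × (22/54) × (8/54) × (24/54) × (50/54) ≈ 0.0138274
Highest score → wheat.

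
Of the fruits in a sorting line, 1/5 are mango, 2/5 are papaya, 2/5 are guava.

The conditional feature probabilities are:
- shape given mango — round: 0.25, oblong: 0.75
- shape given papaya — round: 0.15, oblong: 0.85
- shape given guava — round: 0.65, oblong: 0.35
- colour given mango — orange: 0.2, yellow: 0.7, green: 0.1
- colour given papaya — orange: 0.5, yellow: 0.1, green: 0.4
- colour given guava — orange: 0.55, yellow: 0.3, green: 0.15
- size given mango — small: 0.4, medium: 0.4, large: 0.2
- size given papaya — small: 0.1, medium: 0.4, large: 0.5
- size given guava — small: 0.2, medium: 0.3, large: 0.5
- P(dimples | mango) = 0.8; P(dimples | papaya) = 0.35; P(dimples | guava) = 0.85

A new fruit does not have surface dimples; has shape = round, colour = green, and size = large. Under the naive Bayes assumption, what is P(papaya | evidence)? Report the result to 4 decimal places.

mango: 0.2 × 0.25 × 0.1 × 0.2 × (1−0.8) = 0.0002
papaya: 0.4 × 0.15 × 0.4 × 0.5 × (1−0.35) = 0.0078
guava: 0.4 × 0.65 × 0.15 × 0.5 × (1−0.85) = 0.002925
P(papaya | x) = 0.0078 / 0.010925 ≈ 0.7140

0.7140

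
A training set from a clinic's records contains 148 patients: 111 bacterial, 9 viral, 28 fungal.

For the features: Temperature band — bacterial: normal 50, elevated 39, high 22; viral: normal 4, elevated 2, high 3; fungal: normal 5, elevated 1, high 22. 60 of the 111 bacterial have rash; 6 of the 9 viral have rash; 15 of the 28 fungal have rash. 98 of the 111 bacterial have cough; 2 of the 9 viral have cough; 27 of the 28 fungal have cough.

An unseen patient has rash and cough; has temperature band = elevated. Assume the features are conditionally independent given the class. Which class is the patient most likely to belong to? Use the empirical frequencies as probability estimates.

bacterial

bacterial: (111/148) × (39/111) × (60/111) × (98/111) ≈ 0.125758
viral: (9/148) × (2/9) × (6/9) × (2/9) ≈ 0.002002
fungal: (28/148) × (1/28) × (15/28) × (27/28) ≈ 0.00349042
Highest score → bacterial.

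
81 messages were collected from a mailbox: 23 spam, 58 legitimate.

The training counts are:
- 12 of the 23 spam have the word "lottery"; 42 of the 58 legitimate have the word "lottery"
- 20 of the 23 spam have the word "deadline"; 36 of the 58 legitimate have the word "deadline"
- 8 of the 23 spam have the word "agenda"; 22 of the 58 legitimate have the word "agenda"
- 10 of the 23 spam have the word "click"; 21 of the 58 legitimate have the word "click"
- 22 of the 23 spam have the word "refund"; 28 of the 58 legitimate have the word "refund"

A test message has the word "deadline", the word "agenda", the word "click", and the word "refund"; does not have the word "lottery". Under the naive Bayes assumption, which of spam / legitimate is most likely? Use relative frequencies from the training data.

spam: (23/81) × (11/23) × (20/23) × (8/23) × (10/23) × (22/23) ≈ 0.017082
legitimate: (58/81) × (16/58) × (36/58) × (22/58) × (21/58) × (28/58) ≈ 0.00812878
Highest score → spam.

spam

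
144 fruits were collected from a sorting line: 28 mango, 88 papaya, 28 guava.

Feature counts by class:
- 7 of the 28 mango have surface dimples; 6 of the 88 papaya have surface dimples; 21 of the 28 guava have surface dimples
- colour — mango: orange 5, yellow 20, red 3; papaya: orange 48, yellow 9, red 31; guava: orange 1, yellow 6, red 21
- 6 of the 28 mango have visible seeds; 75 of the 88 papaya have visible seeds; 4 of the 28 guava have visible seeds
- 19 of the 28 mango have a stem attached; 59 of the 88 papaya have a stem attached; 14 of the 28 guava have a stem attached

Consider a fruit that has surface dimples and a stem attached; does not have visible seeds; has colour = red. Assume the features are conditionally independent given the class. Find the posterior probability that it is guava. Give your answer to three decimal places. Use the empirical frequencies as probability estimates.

0.917

mango: (28/144) × (7/28) × (3/28) × (22/28) × (19/28) ≈ 0.00277689
papaya: (88/144) × (6/88) × (31/88) × (13/88) × (59/88) ≈ 0.00145378
guava: (28/144) × (21/28) × (21/28) × (24/28) × (14/28) = 0.046875
P(guava | x) = 0.046875 / 0.05110567 ≈ 0.917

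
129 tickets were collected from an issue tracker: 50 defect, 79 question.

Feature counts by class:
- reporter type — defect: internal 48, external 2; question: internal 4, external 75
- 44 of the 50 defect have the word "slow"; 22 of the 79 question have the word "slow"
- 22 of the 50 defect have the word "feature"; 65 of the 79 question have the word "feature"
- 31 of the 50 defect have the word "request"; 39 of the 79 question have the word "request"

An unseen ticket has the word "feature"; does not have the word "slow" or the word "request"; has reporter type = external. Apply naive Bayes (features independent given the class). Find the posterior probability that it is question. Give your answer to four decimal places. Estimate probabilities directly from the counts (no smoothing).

0.9982

defect: (50/129) × (2/50) × (6/50) × (22/50) × (19/50) ≈ 0.00031107
question: (79/129) × (75/79) × (57/79) × (65/79) × (40/79) ≈ 0.174759
P(question | x) = 0.174759 / 0.17507007 ≈ 0.9982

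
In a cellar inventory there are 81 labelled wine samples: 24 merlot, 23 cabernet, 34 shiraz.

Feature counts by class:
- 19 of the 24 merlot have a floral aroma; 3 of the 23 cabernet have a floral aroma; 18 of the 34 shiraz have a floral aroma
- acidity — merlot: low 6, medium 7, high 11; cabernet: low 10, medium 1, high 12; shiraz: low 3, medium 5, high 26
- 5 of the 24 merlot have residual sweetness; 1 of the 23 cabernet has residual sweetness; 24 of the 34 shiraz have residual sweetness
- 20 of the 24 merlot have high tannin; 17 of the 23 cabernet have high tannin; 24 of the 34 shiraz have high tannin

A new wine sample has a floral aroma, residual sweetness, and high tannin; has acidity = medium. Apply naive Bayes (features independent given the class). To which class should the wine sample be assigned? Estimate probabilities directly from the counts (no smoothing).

shiraz

merlot: (24/81) × (19/24) × (7/24) × (5/24) × (20/24) ≈ 0.0118777
cabernet: (23/81) × (3/23) × (1/23) × (1/23) × (17/23) ≈ 0.000051749
shiraz: (34/81) × (18/34) × (5/34) × (24/34) × (24/34) ≈ 0.0162833
Highest score → shiraz.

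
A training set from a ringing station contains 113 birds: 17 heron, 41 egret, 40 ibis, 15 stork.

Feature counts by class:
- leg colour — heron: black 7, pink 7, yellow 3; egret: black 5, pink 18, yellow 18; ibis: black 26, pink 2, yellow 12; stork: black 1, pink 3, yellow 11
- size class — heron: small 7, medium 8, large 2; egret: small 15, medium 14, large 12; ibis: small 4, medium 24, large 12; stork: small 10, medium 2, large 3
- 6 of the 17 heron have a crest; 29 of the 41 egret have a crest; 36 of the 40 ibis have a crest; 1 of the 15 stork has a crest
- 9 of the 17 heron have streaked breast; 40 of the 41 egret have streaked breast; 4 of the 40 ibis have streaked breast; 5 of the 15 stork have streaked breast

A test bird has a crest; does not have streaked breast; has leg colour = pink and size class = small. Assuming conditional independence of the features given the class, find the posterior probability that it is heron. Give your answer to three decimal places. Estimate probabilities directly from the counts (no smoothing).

0.568

heron: (17/113) × (7/17) × (7/17) × (6/17) × (8/17) ≈ 0.00423655
egret: (41/113) × (18/41) × (15/41) × (29/41) × (1/41) ≈ 0.00100538
ibis: (40/113) × (2/40) × (4/40) × (36/40) × (36/40) ≈ 0.00143363
stork: (15/113) × (3/15) × (10/15) × (1/15) × (10/15) ≈ 0.000786627
P(heron | x) = 0.00423655 / 0.007462187 ≈ 0.568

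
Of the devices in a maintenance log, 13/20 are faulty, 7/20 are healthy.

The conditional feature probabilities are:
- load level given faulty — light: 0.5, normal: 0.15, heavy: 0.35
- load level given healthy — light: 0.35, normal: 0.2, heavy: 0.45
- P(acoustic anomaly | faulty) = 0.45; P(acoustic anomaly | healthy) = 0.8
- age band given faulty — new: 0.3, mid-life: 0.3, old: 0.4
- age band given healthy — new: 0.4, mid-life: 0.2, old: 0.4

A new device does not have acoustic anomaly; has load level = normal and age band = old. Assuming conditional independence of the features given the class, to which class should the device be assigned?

faulty: 0.65 × 0.15 × (1−0.45) × 0.4 = 0.02145
healthy: 0.35 × 0.2 × (1−0.8) × 0.4 = 0.0056
Highest score → faulty.

faulty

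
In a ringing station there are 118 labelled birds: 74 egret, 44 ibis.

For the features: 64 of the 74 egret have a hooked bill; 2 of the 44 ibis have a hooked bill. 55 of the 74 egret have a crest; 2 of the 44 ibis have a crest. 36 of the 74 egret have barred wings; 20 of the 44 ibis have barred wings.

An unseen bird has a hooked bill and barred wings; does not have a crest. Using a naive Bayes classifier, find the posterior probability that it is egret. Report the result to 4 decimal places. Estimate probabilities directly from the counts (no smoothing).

egret: (74/118) × (64/74) × (19/74) × (36/74) ≈ 0.0677471
ibis: (44/118) × (2/44) × (42/44) × (20/44) ≈ 0.00735397
P(egret | x) = 0.0677471 / 0.07510107 ≈ 0.9021

0.9021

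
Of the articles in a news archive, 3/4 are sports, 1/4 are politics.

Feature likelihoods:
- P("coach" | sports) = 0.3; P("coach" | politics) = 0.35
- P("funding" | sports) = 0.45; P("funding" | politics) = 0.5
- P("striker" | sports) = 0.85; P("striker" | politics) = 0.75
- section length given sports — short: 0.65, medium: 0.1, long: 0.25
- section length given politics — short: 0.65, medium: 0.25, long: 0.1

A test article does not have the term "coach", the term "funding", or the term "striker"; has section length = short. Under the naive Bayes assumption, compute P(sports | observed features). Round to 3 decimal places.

sports: 0.75 × (1−0.3) × (1−0.45) × (1−0.85) × 0.65 = 0.028153125
politics: 0.25 × (1−0.35) × (1−0.5) × (1−0.75) × 0.65 = 0.013203125
P(sports | x) = 0.028153125 / 0.04135625 ≈ 0.681

0.681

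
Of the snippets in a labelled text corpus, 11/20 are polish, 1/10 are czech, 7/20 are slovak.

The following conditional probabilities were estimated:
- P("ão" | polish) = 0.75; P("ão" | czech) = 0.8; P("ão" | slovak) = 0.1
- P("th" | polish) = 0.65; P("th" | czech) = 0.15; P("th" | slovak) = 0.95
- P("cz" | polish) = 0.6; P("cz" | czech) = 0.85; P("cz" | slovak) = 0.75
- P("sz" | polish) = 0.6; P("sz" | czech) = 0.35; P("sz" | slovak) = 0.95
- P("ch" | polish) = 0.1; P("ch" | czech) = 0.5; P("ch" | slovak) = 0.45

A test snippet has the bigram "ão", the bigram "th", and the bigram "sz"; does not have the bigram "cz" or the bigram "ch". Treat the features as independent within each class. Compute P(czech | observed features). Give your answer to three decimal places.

polish: 0.55 × 0.75 × 0.65 × (1−0.6) × 0.6 × (1−0.1) = 0.057915
czech: 0.1 × 0.8 × 0.15 × (1−0.85) × 0.35 × (1−0.5) = 0.000315
slovak: 0.35 × 0.1 × 0.95 × (1−0.75) × 0.95 × (1−0.45) = 0.00434328125
P(czech | x) = 0.000315 / 0.06257328125 ≈ 0.005

0.005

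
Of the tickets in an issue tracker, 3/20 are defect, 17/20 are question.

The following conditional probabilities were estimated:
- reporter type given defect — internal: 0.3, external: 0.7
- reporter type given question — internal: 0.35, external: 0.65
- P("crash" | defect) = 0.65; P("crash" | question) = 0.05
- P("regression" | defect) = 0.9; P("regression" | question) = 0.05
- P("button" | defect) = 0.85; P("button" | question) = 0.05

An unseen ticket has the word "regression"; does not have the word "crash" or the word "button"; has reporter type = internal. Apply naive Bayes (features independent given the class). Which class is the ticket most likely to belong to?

question

defect: 0.15 × 0.3 × (1−0.65) × 0.9 × (1−0.85) = 0.00212625
question: 0.85 × 0.35 × (1−0.05) × 0.05 × (1−0.05) = 0.0134246875
Highest score → question.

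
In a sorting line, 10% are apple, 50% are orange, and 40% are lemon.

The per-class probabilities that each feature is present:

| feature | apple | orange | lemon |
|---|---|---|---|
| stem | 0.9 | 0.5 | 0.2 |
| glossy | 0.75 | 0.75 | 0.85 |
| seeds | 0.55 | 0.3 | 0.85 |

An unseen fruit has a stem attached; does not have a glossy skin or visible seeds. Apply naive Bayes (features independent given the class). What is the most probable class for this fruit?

orange

apple: 0.1 × 0.9 × (1−0.75) × (1−0.55) = 0.010125
orange: 0.5 × 0.5 × (1−0.75) × (1−0.3) = 0.04375
lemon: 0.4 × 0.2 × (1−0.85) × (1−0.85) = 0.0018
Highest score → orange.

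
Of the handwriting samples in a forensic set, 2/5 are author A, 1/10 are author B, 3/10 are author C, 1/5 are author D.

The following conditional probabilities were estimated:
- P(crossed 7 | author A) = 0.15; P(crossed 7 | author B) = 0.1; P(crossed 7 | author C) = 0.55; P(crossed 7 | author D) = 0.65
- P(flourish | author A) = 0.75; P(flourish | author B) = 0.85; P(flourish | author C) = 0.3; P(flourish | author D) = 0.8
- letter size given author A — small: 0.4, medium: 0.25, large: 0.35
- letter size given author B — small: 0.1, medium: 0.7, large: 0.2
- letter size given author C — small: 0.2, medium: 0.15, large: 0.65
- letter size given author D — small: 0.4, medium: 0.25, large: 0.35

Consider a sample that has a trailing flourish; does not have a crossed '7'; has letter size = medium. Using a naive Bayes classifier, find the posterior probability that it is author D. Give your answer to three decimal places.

author A: 0.4 × (1−0.15) × 0.75 × 0.25 = 0.06375
author B: 0.1 × (1−0.1) × 0.85 × 0.7 = 0.05355
author C: 0.3 × (1−0.55) × 0.3 × 0.15 = 0.006075
author D: 0.2 × (1−0.65) × 0.8 × 0.25 = 0.014
P(author D | x) = 0.014 / 0.137375 ≈ 0.102

0.102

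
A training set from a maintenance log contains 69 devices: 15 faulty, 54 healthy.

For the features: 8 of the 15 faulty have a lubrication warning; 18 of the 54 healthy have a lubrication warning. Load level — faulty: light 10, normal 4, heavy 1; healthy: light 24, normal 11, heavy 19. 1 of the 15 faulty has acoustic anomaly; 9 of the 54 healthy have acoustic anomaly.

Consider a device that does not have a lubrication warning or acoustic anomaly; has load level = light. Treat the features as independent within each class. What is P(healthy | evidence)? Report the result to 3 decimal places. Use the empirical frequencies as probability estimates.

0.754

faulty: (15/69) × (7/15) × (10/15) × (14/15) ≈ 0.063124
healthy: (54/69) × (36/54) × (24/54) × (45/54) ≈ 0.193237
P(healthy | x) = 0.193237 / 0.256361 ≈ 0.754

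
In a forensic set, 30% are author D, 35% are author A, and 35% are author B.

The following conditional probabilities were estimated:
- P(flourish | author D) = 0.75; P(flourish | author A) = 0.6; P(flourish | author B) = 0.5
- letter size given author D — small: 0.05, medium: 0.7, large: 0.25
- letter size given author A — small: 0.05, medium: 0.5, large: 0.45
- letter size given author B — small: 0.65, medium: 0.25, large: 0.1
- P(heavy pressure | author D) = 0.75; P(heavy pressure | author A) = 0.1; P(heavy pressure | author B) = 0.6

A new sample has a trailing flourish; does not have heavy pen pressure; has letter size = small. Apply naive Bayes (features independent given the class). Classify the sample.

author D: 0.3 × 0.75 × 0.05 × (1−0.75) = 0.0028125
author A: 0.35 × 0.6 × 0.05 × (1−0.1) = 0.00945
author B: 0.35 × 0.5 × 0.65 × (1−0.6) = 0.0455
Highest score → author B.

author B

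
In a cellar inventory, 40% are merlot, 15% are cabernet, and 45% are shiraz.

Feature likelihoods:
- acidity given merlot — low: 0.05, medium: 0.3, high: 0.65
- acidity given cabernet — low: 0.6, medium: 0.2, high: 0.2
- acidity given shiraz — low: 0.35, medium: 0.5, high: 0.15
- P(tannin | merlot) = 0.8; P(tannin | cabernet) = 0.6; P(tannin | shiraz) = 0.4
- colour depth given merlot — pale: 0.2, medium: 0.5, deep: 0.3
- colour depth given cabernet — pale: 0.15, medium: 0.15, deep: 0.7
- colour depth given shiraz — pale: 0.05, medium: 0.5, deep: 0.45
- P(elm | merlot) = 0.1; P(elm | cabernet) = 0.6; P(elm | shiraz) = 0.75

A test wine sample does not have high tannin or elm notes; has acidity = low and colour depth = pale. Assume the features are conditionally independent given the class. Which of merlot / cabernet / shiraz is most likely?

merlot: 0.4 × 0.05 × (1−0.8) × 0.2 × (1−0.1) = 0.00072
cabernet: 0.15 × 0.6 × (1−0.6) × 0.15 × (1−0.6) = 0.00216
shiraz: 0.45 × 0.35 × (1−0.4) × 0.05 × (1−0.75) = 0.00118125
Highest score → cabernet.

cabernet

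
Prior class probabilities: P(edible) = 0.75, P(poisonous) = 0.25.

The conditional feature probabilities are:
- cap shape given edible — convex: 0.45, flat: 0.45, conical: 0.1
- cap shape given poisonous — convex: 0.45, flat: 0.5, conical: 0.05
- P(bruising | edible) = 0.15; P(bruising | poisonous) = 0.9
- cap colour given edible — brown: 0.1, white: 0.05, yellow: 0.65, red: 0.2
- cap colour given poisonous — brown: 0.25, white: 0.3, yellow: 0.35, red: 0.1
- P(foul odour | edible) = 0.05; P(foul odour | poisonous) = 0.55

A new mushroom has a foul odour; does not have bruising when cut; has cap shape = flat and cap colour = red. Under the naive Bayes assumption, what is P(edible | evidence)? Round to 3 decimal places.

edible: 0.75 × 0.45 × (1−0.15) × 0.2 × 0.05 = 0.00286875
poisonous: 0.25 × 0.5 × (1−0.9) × 0.1 × 0.55 = 0.0006875
P(edible | x) = 0.00286875 / 0.00355625 ≈ 0.807

0.807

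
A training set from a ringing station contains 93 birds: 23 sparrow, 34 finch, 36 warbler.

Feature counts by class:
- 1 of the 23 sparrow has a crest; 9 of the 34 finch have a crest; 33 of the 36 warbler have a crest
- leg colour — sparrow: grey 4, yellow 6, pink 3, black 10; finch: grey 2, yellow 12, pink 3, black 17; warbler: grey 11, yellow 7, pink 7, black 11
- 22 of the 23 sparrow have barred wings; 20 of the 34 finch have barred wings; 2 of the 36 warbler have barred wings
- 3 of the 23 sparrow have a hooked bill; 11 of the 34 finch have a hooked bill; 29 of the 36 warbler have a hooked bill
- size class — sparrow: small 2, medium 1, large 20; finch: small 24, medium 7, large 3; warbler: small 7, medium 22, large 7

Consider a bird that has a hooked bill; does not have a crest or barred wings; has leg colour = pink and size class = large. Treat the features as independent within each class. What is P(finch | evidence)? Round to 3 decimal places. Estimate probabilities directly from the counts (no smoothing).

0.205

sparrow: (23/93) × (22/23) × (3/23) × (1/23) × (3/23) × (20/23) ≈ 0.00015216
finch: (34/93) × (25/34) × (3/34) × (14/34) × (11/34) × (3/34) ≈ 0.000278808
warbler: (36/93) × (3/36) × (7/36) × (34/36) × (29/36) × (7/36) ≈ 0.0009279
P(finch | x) = 0.000278808 / 0.001358868 ≈ 0.205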